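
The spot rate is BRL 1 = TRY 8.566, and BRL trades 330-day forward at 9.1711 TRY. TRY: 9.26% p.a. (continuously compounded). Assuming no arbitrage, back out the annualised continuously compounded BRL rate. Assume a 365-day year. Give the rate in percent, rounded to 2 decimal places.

1.71%

T = 330/365 years.
F/S = 9.1711/8.566 = 1.0706397 = (growth of TRY) / (growth of BRL).
The TRY side grows by e^(0.0926×330/365) = 1.087325.
So the BRL growth factor = 1.0155844.
r = ln(1.0155844)/(330/365) = 0.017104 → 1.71%.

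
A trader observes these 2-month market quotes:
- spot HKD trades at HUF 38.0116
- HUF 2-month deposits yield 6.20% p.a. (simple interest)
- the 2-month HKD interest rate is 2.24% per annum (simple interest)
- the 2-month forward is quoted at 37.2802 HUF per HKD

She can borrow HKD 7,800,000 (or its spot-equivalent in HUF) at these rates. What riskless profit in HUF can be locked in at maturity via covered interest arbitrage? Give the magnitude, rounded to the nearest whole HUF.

T = 2/12 years.
Invest the HKD and cover forward: 7,800,000 × 1.00373333333 × 37.2802 = HUF 291,871,159.42.
Convert at spot and invest in HUF: 7,800,000 × 38.0116 × 1.01033333333 = HUF 299,554,214.96.
The quoted forward undervalues HKD, so borrow HKD, convert to HUF at spot, deposit the HUF at 6.20%, and buy HKD forward at 37.2802 to cover the loan.
Profit = 299,554,214.96 − 291,871,159.42 = HUF 7,683,056.

HUF 7,683,056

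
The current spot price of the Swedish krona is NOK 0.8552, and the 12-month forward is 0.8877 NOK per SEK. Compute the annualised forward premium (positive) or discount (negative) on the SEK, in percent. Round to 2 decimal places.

+3.80%

T = 1 year.
Period premium: (0.8877 − 0.8552)/0.8552 = 0.0380028.
Per annum: 0.0380028 / 1 = 0.038003 = 3.80%.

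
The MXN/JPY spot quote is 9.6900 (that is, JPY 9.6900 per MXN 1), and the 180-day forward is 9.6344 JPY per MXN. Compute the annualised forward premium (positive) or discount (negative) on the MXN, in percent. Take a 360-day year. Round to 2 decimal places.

-1.15%

T = 180/360 years.
MXN trades forward at -0.57379% vs spot over the period.
Per annum: -0.0057379 / (180/360) = -0.011476 = -1.15%.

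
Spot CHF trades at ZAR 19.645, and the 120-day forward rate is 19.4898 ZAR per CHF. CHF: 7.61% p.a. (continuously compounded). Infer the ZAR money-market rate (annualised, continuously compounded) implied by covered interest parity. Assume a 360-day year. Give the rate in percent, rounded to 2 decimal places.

T = 120/360 years.
CIP gives F = S · g_ZAR/g_CHF, so g_ZAR/g_CHF = 19.4898/19.645 = 0.9920998.
The CHF side grows by e^(0.0761×120/360) = 1.0256911.
So the ZAR growth factor = 1.0175879.
r = ln(1.0175879)/(120/360) = 0.052305 → 5.23%.

5.23%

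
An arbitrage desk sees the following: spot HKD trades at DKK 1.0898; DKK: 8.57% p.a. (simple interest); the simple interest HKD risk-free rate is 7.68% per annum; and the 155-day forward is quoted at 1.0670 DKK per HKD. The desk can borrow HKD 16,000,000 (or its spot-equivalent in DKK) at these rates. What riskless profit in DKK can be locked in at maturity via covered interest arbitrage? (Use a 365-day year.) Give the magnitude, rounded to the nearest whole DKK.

T = 155/365 years.
Route A — deposit HKD, sell forward: 16,000,000 × 1.0326136986 × 1.0670 = DKK 17,628,781.06.
Route B — convert at spot, deposit DKK: 16,000,000 × 1.0898 × 1.0363931507 = DKK 18,071,380.09.
The quoted forward undervalues HKD, so borrow HKD, convert to DKK at spot, deposit the DKK at 8.57%, and buy HKD forward at 1.0670 to cover the loan.
Profit = 18,071,380.09 − 17,628,781.06 = DKK 442,599.

DKK 442,599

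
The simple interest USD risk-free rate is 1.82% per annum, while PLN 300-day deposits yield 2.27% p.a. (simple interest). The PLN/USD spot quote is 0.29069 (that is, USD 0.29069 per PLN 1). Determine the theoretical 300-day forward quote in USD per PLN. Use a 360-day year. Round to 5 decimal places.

T = 300/360 years.
Growth of 1 USD over T: 1 + 0.0182×300/360 = 1.0151667.
PLN accumulates by 1 + 0.0227×300/360 = 1.0189167.
CIP: F = S · (grow USD)/(grow PLN) = 0.29069 × 1.0151667/1.0189167 = 0.2896202 USD per PLN.

0.28962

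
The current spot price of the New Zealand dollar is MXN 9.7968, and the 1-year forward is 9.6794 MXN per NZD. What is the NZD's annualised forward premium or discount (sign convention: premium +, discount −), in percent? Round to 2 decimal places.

-1.20%

T = 1 year.
NZD trades forward at -1.19835% vs spot over the period.
×(1/T) gives -1.20% p.a.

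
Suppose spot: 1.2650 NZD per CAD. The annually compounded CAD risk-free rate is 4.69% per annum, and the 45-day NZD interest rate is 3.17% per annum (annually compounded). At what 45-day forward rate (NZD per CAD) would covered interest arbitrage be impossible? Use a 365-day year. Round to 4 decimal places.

1.2627

T = 45/365 years.
NZD growth factor: (1 + 0.0317)^(45/365) = 1.003855.
Growth of 1 CAD over T: (1 + 0.0469)^(45/365) = 1.0056667.
CIP: F = S · (grow NZD)/(grow CAD) = 1.265 × 1.003855/1.0056667 = 1.262721 NZD per CAD.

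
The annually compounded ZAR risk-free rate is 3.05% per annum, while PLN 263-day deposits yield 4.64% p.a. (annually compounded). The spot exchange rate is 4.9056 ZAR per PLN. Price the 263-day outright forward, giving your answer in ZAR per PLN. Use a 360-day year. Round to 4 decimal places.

T = 263/360 years.
ZAR accumulates by (1 + 0.0305)^(263/360) = 1.0221915.
PLN accumulates by (1 + 0.0464)^(263/360) = 1.0336899.
Forward (ZAR per PLN) = 4.9056 × 1.0221915 / 1.0336899 = 4.851032.

4.8510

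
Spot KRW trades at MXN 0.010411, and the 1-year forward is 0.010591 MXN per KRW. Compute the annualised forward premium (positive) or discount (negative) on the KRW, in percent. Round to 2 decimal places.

+1.73%

T = 1 year.
(F − S)/S = (0.010591 − 0.010411)/0.010411 = 0.0172894.
Per annum: 0.0172894 / 1 = 0.017289 = 1.73%.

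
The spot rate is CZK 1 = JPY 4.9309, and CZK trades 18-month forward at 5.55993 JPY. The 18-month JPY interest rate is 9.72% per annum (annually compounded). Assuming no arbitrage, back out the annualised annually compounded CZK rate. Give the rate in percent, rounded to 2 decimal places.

T = 18/12 years.
CIP gives F = S · g_JPY/g_CZK, so g_JPY/g_CZK = 5.55993/4.9309 = 1.1275690.
The JPY side grows by (1 + 0.0972)^(18/12) = 1.1492875.
So the CZK growth factor = 1.0192613.
r = 1.0192613^(12/18) − 1 = 0.012800 → 1.28%.

1.28%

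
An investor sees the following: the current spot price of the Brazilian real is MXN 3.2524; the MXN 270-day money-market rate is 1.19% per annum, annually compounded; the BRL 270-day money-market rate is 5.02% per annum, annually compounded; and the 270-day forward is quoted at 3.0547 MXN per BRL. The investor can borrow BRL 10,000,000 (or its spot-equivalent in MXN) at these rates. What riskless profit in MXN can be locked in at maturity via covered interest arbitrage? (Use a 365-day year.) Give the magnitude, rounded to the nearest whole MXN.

T = 270/365 years.
Keep in BRL, deliver into the forward: 10,000,000·1.0368966285·3.0547 = MXN 31,674,081.31.
Swap to MXN now, deposit: 10,000,000·3.2524·1.0087891752 = MXN 32,809,859.13.
The quoted forward undervalues BRL, so borrow BRL, convert to MXN at spot, deposit the MXN at 1.19%, and buy BRL forward at 3.0547 to cover the loan.
The gap between the two covered legs is MXN 1,135,778.

MXN 1,135,778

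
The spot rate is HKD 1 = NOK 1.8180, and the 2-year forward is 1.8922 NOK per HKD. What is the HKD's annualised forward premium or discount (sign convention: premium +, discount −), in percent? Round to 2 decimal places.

T = 2 years.
(F − S)/S = (1.8922 − 1.818)/1.818 = 0.0408141.
Annualise by dividing by T: 0.0408141 / 2 = 0.020407 → 2.04%.

+2.04%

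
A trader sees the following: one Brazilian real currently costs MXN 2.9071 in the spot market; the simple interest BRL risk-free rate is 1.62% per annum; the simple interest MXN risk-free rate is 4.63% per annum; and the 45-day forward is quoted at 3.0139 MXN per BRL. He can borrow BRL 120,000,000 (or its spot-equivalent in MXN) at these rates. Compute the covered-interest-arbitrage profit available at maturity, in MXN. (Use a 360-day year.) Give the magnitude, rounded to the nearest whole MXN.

T = 45/360 years.
Keep in BRL, deliver into the forward: 120,000,000·1.002025·3.0139 = MXN 362,400,377.70.
Swap to MXN now, deposit: 120,000,000·2.9071·1.0057875 = MXN 350,870,980.95.
The quoted forward overvalues BRL, so borrow MXN, buy BRL at spot, deposit the BRL at 1.62%, and sell the proceeds forward at 3.0139.
Profit = 362,400,377.70 − 350,870,980.95 = MXN 11,529,397.

MXN 11,529,397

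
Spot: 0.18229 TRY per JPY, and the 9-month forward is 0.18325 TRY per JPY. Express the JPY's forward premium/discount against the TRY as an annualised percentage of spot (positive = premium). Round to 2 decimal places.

T = 9/12 years.
JPY trades forward at +0.52663% vs spot over the period.
×(1/T) gives 0.70% p.a.

+0.70%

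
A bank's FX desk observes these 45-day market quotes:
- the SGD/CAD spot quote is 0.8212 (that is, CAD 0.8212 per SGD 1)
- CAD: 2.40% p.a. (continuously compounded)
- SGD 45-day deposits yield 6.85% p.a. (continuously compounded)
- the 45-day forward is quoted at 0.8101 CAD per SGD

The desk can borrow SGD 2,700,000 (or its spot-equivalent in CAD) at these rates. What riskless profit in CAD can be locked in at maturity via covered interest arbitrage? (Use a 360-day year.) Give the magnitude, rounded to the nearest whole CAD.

T = 45/360 years.
Keep in SGD, deliver into the forward: 2,700,000·1.008599263·0.8101 = CAD 2,206,078.91.
Swap to CAD now, deposit: 2,700,000·0.8212·1.003004505 = CAD 2,223,901.71.
The quoted forward undervalues SGD, so borrow SGD, convert to CAD at spot, deposit the CAD at 2.40%, and buy SGD forward at 0.8101 to cover the loan.
Arbitrage profit = |2,206,078.91 − 2,223,901.71| = CAD 17,823.

CAD 17,823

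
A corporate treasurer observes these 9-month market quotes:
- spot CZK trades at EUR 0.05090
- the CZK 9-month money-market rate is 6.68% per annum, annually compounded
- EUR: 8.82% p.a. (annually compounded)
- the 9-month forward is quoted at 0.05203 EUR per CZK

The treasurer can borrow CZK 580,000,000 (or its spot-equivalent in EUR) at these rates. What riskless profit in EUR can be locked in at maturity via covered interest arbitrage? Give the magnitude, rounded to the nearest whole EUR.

EUR 222,898

T = 9/12 years.
Keep in CZK, deliver into the forward: 580,000,000·1.0496928893·0.05203 = EUR 31,677,002.20.
Swap to EUR now, deposit: 580,000,000·0.05090·1.0654462402 = EUR 31,454,103.90.
The quoted forward overvalues CZK, so borrow EUR, buy CZK at spot, deposit the CZK at 6.68%, and sell the proceeds forward at 0.05203.
Arbitrage profit = |31,677,002.20 − 31,454,103.90| = EUR 222,898.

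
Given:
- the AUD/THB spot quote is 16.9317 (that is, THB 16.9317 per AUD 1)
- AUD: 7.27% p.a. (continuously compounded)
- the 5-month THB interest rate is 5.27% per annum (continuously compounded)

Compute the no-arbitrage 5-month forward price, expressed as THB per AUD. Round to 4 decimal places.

16.7912

T = 5/12 years.
THB growth factor: e^(0.0527×5/12) = 1.02220119.
AUD accumulates by e^(0.0727×5/12) = 1.03075513.
Forward (THB per AUD) = 16.9317 × 1.02220119 / 1.03075513 = 16.791189.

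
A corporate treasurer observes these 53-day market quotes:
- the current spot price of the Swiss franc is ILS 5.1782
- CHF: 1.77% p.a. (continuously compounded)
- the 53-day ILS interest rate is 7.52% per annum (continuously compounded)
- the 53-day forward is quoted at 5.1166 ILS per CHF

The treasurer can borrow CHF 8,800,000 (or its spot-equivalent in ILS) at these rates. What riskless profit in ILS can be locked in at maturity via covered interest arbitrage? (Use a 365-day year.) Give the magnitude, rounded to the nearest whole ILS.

T = 53/365 years.
Keep in CHF, deliver into the forward: 8,800,000·1.0025734426·5.1166 = ILS 45,141,952.03.
Swap to ILS now, deposit: 8,800,000·5.1782·1.0109792869 = ILS 46,068,465.90.
The quoted forward undervalues CHF, so borrow CHF, convert to ILS at spot, deposit the ILS at 7.52%, and buy CHF forward at 5.1166 to cover the loan.
Arbitrage profit = |45,141,952.03 − 46,068,465.90| = ILS 926,514.

ILS 926,514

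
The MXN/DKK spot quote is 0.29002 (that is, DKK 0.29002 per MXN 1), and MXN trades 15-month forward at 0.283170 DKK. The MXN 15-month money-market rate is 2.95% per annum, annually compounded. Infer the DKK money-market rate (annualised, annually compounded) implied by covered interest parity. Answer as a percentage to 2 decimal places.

1.00%

T = 15/12 years.
CIP gives F = S · g_DKK/g_MXN, so g_DKK/g_MXN = 0.28317/0.29002 = 0.9763809.
The MXN side grows by (1 + 0.0295)^(15/12) = 1.037010.
So the DKK growth factor = 1.0125168.
Annualise: 1.0125168^(12/15) − 1 = 0.010001 = 1.00%.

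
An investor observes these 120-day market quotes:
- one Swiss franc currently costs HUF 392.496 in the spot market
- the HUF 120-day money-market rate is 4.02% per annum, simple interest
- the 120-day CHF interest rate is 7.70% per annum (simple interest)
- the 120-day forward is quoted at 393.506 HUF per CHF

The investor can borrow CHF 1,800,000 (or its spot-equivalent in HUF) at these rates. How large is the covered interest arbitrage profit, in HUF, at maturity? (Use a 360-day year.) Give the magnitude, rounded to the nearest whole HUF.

T = 120/360 years.
Route A — deposit CHF, sell forward: 1,800,000 × 1.02566666667 × 393.506 = HUF 726,490,777.20.
Route B — convert at spot, deposit HUF: 1,800,000 × 392.496 × 1.013400 = HUF 715,959,803.52.
The quoted forward overvalues CHF, so borrow HUF, buy CHF at spot, deposit the CHF at 7.70%, and sell the proceeds forward at 393.506.
Arbitrage profit = |726,490,777.20 − 715,959,803.52| = HUF 10,530,974.

HUF 10,530,974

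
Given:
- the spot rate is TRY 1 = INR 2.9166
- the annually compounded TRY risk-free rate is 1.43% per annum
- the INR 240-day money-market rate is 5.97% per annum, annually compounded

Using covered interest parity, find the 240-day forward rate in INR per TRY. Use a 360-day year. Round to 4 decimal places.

3.0030

T = 240/360 years.
Growth of 1 INR over T: (1 + 0.0597)^(240/360) = 1.0394141.
TRY accumulates by (1 + 0.0143)^(240/360) = 1.0095108.
CIP: F = S · (grow INR)/(grow TRY) = 2.9166 × 1.0394141/1.0095108 = 3.002994 INR per TRY.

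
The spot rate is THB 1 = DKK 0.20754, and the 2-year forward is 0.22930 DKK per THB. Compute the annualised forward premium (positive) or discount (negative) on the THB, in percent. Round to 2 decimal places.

T = 2 years.
(F − S)/S = (0.22930 − 0.20754)/0.20754 = 0.1048473.
Annualise by dividing by T: 0.1048473 / 2 = 0.052424 → 5.24%.

+5.24%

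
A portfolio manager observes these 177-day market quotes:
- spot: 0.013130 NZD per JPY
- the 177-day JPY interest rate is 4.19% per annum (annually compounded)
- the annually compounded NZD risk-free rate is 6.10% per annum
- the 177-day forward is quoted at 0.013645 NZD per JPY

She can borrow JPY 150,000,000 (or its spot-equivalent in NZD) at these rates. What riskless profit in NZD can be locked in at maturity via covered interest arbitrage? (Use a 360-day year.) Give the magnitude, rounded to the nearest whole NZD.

NZD 60,795

T = 177/360 years.
Route A — deposit JPY, sell forward: 150,000,000 × 1.020385947 × 0.013645 = NZD 2,088,474.94.
Route B — convert at spot, deposit NZD: 150,000,000 × 0.013130 × 1.029540409 = NZD 2,027,679.84.
The quoted forward overvalues JPY, so borrow NZD, buy JPY at spot, deposit the JPY at 4.19%, and sell the proceeds forward at 0.013645.
Profit = 2,088,474.94 − 2,027,679.84 = NZD 60,795.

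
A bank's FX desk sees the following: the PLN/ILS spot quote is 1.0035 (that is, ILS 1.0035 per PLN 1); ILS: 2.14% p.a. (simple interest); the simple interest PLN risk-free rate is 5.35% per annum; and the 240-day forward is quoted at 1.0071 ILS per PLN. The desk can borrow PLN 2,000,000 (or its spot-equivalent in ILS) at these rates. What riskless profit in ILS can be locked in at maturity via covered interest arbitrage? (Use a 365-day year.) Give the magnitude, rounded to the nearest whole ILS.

T = 240/365 years.
Keep in PLN, deliver into the forward: 2,000,000·1.035178082·1.0071 = ILS 2,085,055.69.
Swap to ILS now, deposit: 2,000,000·1.0035·1.014071233 = ILS 2,035,240.96.
The quoted forward overvalues PLN, so borrow ILS, buy PLN at spot, deposit the PLN at 5.35%, and sell the proceeds forward at 1.0071.
The gap between the two covered legs is ILS 49,815.

ILS 49,815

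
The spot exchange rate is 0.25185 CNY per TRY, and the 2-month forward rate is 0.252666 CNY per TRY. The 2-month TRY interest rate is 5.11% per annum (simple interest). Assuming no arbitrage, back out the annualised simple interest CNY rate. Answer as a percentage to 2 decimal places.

T = 2/12 years.
By CIP, F/S equals the CNY-to-TRY growth ratio: 0.252666/0.25185 = 1.0032400.
The TRY side grows by 1 + 0.0511×2/12 = 1.0085167.
Hence g_CNY = 1.0117843.
r = (1.0117843 − 1)/(2/12) = 0.070706 → 7.07%.

7.07%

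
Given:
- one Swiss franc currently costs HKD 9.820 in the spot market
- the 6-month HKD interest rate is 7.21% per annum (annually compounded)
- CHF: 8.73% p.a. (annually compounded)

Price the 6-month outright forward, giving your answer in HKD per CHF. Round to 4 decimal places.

T = 6/12 years.
HKD growth factor: (1 + 0.0721)^(6/12) = 1.0354226.
CHF accumulates by (1 + 0.0873)^(6/12) = 1.0427368.
Forward (HKD per CHF) = 9.82 × 1.0354226 / 1.0427368 = 9.751118.

9.7511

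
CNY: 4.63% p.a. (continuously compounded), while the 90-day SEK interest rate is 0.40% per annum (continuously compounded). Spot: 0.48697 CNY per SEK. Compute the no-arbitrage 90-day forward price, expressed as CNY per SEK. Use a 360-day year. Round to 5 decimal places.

T = 90/360 years.
CNY accumulates by e^(0.0463×90/360) = 1.0116422.
SEK accumulates by e^(0.0040×90/360) = 1.0010005.
So F = 0.48697 × 1.0116422 / 1.0010005 = 0.4921470 (CNY/SEK).

0.49215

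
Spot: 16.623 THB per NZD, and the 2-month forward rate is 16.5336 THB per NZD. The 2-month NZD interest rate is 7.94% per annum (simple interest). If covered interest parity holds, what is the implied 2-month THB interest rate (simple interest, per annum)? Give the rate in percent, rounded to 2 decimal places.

4.67%

T = 2/12 years.
By CIP, F/S equals the THB-to-NZD growth ratio: 16.5336/16.623 = 0.9946219.
The NZD side grows by 1 + 0.0794×2/12 = 1.0132333.
So the THB growth factor = 1.007784.
(1.007784 − 1)/T = 0.046704, i.e. 4.67%.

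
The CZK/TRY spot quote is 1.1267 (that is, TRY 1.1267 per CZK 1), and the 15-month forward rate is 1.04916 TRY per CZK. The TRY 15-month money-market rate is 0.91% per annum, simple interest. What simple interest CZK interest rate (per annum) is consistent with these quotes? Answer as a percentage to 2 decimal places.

6.89%

T = 15/12 years.
F/S = 1.04916/1.1267 = 0.9311796 = (growth of TRY) / (growth of CZK).
TRY growth factor: 1 + 0.0091×15/12 = 1.011375.
So the CZK growth factor = 1.0861224.
(1.0861224 − 1)/T = 0.068898, i.e. 6.89%.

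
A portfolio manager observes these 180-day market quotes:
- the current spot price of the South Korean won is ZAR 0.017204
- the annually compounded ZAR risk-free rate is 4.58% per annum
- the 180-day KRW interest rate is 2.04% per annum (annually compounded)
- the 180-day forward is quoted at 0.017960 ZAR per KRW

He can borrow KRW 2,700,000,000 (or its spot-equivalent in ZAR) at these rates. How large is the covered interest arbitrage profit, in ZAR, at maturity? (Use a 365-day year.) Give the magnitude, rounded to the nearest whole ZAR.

T = 180/365 years.
Invest the KRW and cover forward: 2,700,000,000 × 1.0100087899 × 0.017960 = ZAR 48,977,346.24.
Convert at spot and invest in ZAR: 2,700,000,000 × 0.017204 × 1.0223300086 = ZAR 47,488,046.76.
The quoted forward overvalues KRW, so borrow ZAR, buy KRW at spot, deposit the KRW at 2.04%, and sell the proceeds forward at 0.017960.
Profit = 48,977,346.24 − 47,488,046.76 = ZAR 1,489,299.

ZAR 1,489,299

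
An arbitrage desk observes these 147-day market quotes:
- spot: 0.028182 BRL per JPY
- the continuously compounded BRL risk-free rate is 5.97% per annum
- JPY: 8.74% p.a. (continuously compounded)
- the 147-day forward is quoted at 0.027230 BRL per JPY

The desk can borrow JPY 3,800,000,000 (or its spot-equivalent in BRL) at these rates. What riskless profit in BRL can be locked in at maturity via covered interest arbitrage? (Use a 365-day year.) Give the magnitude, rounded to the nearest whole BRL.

T = 147/365 years.
Route A — deposit JPY, sell forward: 3,800,000,000 × 1.03582628588 × 0.027230 = BRL 107,181,089.11.
Route B — convert at spot, deposit BRL: 3,800,000,000 × 0.028182 × 1.02433493863 = BRL 109,697,667.51.
The quoted forward undervalues JPY, so borrow JPY, convert to BRL at spot, deposit the BRL at 5.97%, and buy JPY forward at 0.027230 to cover the loan.
Arbitrage profit = |107,181,089.11 − 109,697,667.51| = BRL 2,516,578.

BRL 2,516,578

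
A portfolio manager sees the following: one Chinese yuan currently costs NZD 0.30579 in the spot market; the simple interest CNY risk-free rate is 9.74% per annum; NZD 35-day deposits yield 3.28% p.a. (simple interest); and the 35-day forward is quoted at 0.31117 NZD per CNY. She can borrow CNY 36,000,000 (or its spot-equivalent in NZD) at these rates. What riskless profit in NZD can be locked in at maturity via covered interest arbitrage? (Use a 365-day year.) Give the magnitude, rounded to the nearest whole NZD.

NZD 263,681

T = 35/365 years.
Route A — deposit CNY, sell forward: 36,000,000 × 1.009339726 × 0.31117 = NZD 11,306,744.73.
Route B — convert at spot, deposit NZD: 36,000,000 × 0.30579 × 1.0031452055 = NZD 11,043,063.81.
The quoted forward overvalues CNY, so borrow NZD, buy CNY at spot, deposit the CNY at 9.74%, and sell the proceeds forward at 0.31117.
Arbitrage profit = |11,306,744.73 − 11,043,063.81| = NZD 263,681.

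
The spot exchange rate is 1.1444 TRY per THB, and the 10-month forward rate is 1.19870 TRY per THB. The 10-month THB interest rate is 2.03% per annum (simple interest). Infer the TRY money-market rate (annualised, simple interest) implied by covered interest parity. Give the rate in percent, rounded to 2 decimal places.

T = 10/12 years.
F/S = 1.1987/1.1444 = 1.0474484 = (growth of TRY) / (growth of THB).
The THB side grows by 1 + 0.0203×10/12 = 1.0169167.
So the TRY growth factor = 1.0651678.
r = (1.0651678 − 1)/(10/12) = 0.078201 → 7.82%.

7.82%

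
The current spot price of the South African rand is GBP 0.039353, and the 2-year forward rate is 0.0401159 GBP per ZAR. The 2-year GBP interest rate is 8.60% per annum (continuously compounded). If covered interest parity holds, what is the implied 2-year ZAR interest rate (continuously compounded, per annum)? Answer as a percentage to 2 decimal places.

7.64%

T = 2 years.
F/S = 0.0401159/0.039353 = 1.0193861 = (growth of GBP) / (growth of ZAR).
The GBP side grows by e^(0.0860×2) = 1.1876778.
So the ZAR growth factor = 1.1650912.
Take logs: ln 1.1650912 / 2 = 0.076400, so 7.64%.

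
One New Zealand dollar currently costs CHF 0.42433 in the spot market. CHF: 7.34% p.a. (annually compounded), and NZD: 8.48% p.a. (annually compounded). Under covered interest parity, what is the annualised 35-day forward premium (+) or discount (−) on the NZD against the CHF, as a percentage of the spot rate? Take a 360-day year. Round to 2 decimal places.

T = 35/360 years.
F = S · g_CHF/g_NZD = 0.42433 × 1.0069101/1.0079449 = 0.42389436.
Annualised premium = (F − S)/S × (1/T) = (0.42389436 − 0.42433)/0.42433 ÷ (35/360) = -1.06%.

-1.06%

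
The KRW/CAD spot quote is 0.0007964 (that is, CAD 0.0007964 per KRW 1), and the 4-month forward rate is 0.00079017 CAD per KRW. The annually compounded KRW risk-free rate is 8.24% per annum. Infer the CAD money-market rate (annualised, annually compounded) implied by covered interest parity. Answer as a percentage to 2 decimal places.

T = 4/12 years.
By CIP, F/S equals the CAD-to-KRW growth ratio: 0.00079017/0.0007964 = 0.9921773.
KRW growth factor: (1 + 0.0824)^(4/12) = 1.026745.
Hence g_CAD = 1.0187131.
Annualise: 1.0187131^(12/4) − 1 = 0.057196 = 5.72%.

5.72%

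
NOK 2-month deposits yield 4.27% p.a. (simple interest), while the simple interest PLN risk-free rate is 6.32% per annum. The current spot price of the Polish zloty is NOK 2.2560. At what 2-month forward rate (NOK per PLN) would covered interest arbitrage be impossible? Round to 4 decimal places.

T = 2/12 years.
Growth of 1 NOK over T: 1 + 0.0427×2/12 = 1.0071167.
Growth of 1 PLN over T: 1 + 0.0632×2/12 = 1.0105333.
CIP: F = S · (grow NOK)/(grow PLN) = 2.256 × 1.0071167/1.0105333 = 2.248372 NOK per PLN.

2.2484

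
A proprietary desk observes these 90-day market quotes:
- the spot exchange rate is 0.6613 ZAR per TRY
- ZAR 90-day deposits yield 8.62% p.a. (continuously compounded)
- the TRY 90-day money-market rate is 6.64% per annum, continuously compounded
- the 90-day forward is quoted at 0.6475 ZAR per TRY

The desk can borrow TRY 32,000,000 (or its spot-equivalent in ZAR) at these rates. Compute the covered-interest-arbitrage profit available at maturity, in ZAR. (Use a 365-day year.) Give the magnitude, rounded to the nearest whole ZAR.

ZAR 554,167

T = 90/365 years.
Route A — deposit TRY, sell forward: 32,000,000 × 1.0165073683 × 0.6475 = ZAR 21,062,032.67.
Route B — convert at spot, deposit ZAR: 32,000,000 × 0.6613 × 1.0214822866 = ZAR 21,616,199.56.
The quoted forward undervalues TRY, so borrow TRY, convert to ZAR at spot, deposit the ZAR at 8.62%, and buy TRY forward at 0.6475 to cover the loan.
The gap between the two covered legs is ZAR 554,167.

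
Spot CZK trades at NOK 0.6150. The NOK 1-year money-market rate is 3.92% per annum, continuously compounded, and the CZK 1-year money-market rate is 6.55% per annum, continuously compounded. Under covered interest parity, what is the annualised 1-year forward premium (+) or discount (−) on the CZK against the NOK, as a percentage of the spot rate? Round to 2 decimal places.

T = 1 year.
CIP forward (NOK per CZK) = 0.615 × 1.0399785/1.0676927 = 0.5990364.
Annualised premium = (F − S)/S × (1/T) = (0.5990364 − 0.615)/0.615 ÷ 1 = -2.60%.

-2.60%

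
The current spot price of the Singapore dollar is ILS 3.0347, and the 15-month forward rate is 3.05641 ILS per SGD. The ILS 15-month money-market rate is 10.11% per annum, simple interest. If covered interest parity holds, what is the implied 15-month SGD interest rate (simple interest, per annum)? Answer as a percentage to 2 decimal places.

9.47%

T = 15/12 years.
F/S = 3.05641/3.0347 = 1.0071539 = (growth of ILS) / (growth of SGD).
ILS growth factor: 1 + 0.1011×15/12 = 1.126375.
Hence g_SGD = 1.1183743.
r = (1.1183743 − 1)/(15/12) = 0.094699 → 9.47%.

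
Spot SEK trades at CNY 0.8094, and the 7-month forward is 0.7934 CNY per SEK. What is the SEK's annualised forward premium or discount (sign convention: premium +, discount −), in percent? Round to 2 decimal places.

T = 7/12 years.
Period premium: (0.7934 − 0.8094)/0.8094 = -0.0197677.
Annualise by dividing by T: -0.0197677 / (7/12) = -0.033887 → -3.39%.

-3.39%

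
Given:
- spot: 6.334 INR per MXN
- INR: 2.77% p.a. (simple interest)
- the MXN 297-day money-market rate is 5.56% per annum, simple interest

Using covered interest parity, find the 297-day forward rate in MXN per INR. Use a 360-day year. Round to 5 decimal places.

T = 297/360 years.
INR growth factor: 1 + 0.0277×297/360 = 1.0228525.
MXN accumulates by 1 + 0.0556×297/360 = 1.045870.
Forward (INR per MXN) = 6.334 × 1.0228525 / 1.045870 = 6.194601.
Quoted the other way: 1/6.194601 = 0.16143 MXN per INR.

0.16143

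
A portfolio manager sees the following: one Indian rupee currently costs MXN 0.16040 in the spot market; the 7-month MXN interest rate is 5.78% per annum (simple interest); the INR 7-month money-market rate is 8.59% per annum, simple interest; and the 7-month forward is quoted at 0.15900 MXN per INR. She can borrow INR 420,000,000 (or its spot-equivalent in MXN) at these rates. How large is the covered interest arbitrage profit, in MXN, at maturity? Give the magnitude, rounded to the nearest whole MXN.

MXN 486,810

T = 7/12 years.
Invest the INR and cover forward: 420,000,000 × 1.0501083333 × 0.15900 = MXN 70,126,234.50.
Convert at spot and invest in MXN: 420,000,000 × 0.16040 × 1.0337166667 = MXN 69,639,424.40.
The quoted forward overvalues INR, so borrow MXN, buy INR at spot, deposit the INR at 8.59%, and sell the proceeds forward at 0.15900.
The gap between the two covered legs is MXN 486,810.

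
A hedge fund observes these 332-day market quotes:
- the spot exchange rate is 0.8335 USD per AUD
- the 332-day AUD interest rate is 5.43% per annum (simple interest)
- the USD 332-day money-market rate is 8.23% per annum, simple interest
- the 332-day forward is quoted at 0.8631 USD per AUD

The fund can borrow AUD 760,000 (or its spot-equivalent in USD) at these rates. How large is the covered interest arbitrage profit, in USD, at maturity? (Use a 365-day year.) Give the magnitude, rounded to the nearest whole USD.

T = 332/365 years.
Invest the AUD and cover forward: 760,000 × 1.04939068 × 0.8631 = USD 688,354.11.
Convert at spot and invest in USD: 760,000 × 0.8335 × 1.07485918 = USD 680,880.30.
The quoted forward overvalues AUD, so borrow USD, buy AUD at spot, deposit the AUD at 5.43%, and sell the proceeds forward at 0.8631.
Arbitrage profit = |688,354.11 − 680,880.30| = USD 7,474.

USD 7,474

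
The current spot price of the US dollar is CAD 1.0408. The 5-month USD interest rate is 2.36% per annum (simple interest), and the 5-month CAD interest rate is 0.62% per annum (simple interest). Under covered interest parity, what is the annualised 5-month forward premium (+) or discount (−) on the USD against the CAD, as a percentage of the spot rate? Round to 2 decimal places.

T = 5/12 years.
CIP forward (CAD per USD) = 1.0408 × 1.0025833/1.0098333 = 1.0333277.
Annualised premium = (F − S)/S × (1/T) = (1.0333277 − 1.0408)/1.0408 ÷ (5/12) = -1.72%.

-1.72%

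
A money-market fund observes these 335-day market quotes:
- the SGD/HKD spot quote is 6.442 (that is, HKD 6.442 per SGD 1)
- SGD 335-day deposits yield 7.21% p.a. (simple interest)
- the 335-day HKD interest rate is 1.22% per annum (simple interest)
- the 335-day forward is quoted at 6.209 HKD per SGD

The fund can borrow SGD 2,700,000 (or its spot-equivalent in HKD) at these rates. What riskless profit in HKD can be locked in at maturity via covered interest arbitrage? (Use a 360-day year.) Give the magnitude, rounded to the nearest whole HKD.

T = 335/360 years.
Invest the SGD and cover forward: 2,700,000 × 1.0670930556 × 6.209 = HKD 17,889,068.11.
Convert at spot and invest in HKD: 2,700,000 × 6.442 × 1.0113527778 = HKD 17,590,863.41.
The quoted forward overvalues SGD, so borrow HKD, buy SGD at spot, deposit the SGD at 7.21%, and sell the proceeds forward at 6.209.
The gap between the two covered legs is HKD 298,205.

HKD 298,205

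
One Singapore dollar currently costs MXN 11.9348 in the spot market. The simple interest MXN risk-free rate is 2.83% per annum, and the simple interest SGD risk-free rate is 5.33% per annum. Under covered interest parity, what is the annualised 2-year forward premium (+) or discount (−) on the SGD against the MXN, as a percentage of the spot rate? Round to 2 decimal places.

-2.26%

T = 2 years.
No-arbitrage forward: 11.9348 × 1.056600 / 1.106600 = 11.3955446 MXN/SGD.
(F − S)/S ÷ T = (11.3955446 − 11.9348)/11.9348/2 = -0.022592 → -2.26%.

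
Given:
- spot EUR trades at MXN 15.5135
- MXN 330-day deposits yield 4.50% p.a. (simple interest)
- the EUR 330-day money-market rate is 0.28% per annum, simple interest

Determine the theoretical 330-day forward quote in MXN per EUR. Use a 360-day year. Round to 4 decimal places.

16.1121

T = 330/360 years.
Growth of 1 MXN over T: 1 + 0.0450×330/360 = 1.041250.
EUR growth factor: 1 + 0.0028×330/360 = 1.00256667.
So F = 15.5135 × 1.041250 / 1.00256667 = 16.112077 (MXN/EUR).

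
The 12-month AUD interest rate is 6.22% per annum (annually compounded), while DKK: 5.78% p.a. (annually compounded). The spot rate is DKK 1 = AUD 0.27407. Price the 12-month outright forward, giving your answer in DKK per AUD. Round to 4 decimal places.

3.6336

T = 1 year.
Growth of 1 AUD over T: (1 + 0.0622)^1 = 1.062200.
DKK accumulates by (1 + 0.0578)^1 = 1.057800.
So F = 0.27407 × 1.062200 / 1.057800 = 0.2752100 (AUD/DKK).
Quoted the other way: 1/0.2752100 = 3.6336 DKK per AUD.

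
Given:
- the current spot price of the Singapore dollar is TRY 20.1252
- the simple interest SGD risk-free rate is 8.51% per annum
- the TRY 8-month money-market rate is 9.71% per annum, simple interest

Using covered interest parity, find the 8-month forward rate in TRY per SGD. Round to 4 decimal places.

20.2776

T = 8/12 years.
TRY accumulates by 1 + 0.0971×8/12 = 1.06473333.
SGD accumulates by 1 + 0.0851×8/12 = 1.05673333.
CIP: F = S · (grow TRY)/(grow SGD) = 20.1252 × 1.06473333/1.05673333 = 20.277558 TRY per SGD.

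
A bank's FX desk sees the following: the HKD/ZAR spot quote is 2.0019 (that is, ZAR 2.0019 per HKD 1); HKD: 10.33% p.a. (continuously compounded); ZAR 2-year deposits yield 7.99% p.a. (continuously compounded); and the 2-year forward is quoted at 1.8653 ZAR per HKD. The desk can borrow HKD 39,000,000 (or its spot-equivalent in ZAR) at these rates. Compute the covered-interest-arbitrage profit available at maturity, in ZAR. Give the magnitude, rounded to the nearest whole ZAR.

ZAR 2,161,093

T = 2 years.
Invest the HKD and cover forward: 39,000,000 × 1.2294906771 × 1.8653 = ZAR 89,441,389.44.
Convert at spot and invest in ZAR: 39,000,000 × 2.0019 × 1.1732761923 = ZAR 91,602,482.77.
The quoted forward undervalues HKD, so borrow HKD, convert to ZAR at spot, deposit the ZAR at 7.99%, and buy HKD forward at 1.8653 to cover the loan.
The gap between the two covered legs is ZAR 2,161,093.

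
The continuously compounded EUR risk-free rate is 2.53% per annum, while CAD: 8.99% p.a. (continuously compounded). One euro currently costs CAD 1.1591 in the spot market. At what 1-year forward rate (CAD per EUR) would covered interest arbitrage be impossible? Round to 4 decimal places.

1.2364

T = 1 year.
CAD growth factor: e^(0.0899×1) = 1.0940649.
EUR accumulates by e^(0.0253×1) = 1.0256228.
Forward (CAD per EUR) = 1.1591 × 1.0940649 / 1.0256228 = 1.236449.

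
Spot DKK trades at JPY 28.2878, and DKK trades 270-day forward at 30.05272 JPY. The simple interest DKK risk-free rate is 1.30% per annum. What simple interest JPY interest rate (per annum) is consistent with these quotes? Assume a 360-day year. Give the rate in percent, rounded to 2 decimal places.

T = 270/360 years.
CIP gives F = S · g_JPY/g_DKK, so g_JPY/g_DKK = 30.05272/28.2878 = 1.0623916.
The DKK side grows by 1 + 0.0130×270/360 = 1.009750.
So the JPY growth factor = 1.0727499.
r = (1.0727499 − 1)/(270/360) = 0.097000 → 9.70%.

9.70%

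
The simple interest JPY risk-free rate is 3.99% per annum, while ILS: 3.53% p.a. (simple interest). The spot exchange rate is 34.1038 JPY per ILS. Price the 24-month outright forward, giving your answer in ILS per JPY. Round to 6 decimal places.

0.029072

T = 2 years.
JPY growth factor: 1 + 0.0399×2 = 1.079800.
Growth of 1 ILS over T: 1 + 0.0353×2 = 1.070600.
CIP: F = S · (grow JPY)/(grow ILS) = 34.1038 × 1.079800/1.070600 = 34.39686 JPY per ILS.
Quoted the other way: 1/34.39686 = 0.029072 ILS per JPY.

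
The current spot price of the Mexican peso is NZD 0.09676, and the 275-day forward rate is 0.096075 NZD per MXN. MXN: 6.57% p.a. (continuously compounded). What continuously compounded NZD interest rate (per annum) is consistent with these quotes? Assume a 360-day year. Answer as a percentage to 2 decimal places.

T = 275/360 years.
By CIP, F/S equals the NZD-to-MXN growth ratio: 0.096075/0.09676 = 0.9929206.
MXN growth factor: e^(0.0657×275/360) = 1.0514682.
So the NZD growth factor = 1.0440244.
Take logs: ln 1.0440244 / (275/360) = 0.056399, so 5.64%.

5.64%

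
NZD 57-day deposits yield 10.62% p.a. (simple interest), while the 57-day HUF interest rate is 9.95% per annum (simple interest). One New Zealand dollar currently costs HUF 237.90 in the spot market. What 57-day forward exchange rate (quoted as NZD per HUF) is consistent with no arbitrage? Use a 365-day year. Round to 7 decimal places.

0.0042078

T = 57/365 years.
Growth of 1 HUF over T: 1 + 0.0995×57/365 = 1.0155384.
NZD accumulates by 1 + 0.1062×57/365 = 1.0165847.
So F = 237.9 × 1.0155384 / 1.0165847 = 237.6551 (HUF/NZD).
Invert for NZD per HUF: 1 / 237.6551 = 0.0042078.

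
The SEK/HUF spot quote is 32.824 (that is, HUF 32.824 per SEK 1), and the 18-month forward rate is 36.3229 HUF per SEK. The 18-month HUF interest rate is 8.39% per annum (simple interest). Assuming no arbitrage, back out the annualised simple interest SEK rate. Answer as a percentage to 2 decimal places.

1.16%

T = 18/12 years.
CIP gives F = S · g_HUF/g_SEK, so g_HUF/g_SEK = 36.3229/32.824 = 1.1065958.
HUF growth factor: 1 + 0.0839×18/12 = 1.125850.
That pins the SEK growth at 1.0173995.
r = (1.0173995 − 1)/(18/12) = 0.011600 → 1.16%.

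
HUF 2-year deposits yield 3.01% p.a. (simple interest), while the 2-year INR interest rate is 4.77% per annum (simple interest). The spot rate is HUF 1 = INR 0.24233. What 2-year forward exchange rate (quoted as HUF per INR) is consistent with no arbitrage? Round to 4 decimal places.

T = 2 years.
INR accumulates by 1 + 0.0477×2 = 1.095400.
Growth of 1 HUF over T: 1 + 0.0301×2 = 1.060200.
Forward (INR per HUF) = 0.24233 × 1.095400 / 1.060200 = 0.2503757.
Quoted the other way: 1/0.2503757 = 3.9940 HUF per INR.

3.9940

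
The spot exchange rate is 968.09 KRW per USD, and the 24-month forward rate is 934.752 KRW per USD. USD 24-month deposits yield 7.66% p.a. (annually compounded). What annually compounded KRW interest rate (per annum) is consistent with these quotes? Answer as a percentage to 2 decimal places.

T = 2 years.
CIP gives F = S · g_KRW/g_USD, so g_KRW/g_USD = 934.752/968.09 = 0.9655631.
USD growth factor: (1 + 0.0766)^2 = 1.1590676.
That pins the KRW growth at 1.1191529.
Annualise: 1.1191529^(1/2) − 1 = 0.057900 = 5.79%.

5.79%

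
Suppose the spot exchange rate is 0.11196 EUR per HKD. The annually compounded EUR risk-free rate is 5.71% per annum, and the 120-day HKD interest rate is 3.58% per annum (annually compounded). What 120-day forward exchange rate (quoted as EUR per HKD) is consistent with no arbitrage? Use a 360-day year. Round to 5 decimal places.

0.11272

T = 120/360 years.
Growth of 1 EUR over T: (1 + 0.0571)^(120/360) = 1.0186821.
HKD growth factor: (1 + 0.0358)^(120/360) = 1.0117937.
CIP: F = S · (grow EUR)/(grow HKD) = 0.11196 × 1.0186821/1.0117937 = 0.1127222 EUR per HKD.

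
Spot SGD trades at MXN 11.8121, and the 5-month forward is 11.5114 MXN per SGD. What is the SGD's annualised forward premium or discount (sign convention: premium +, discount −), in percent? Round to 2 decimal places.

-6.11%

T = 5/12 years.
SGD trades forward at -2.54569% vs spot over the period.
Per annum: -0.0254569 / (5/12) = -0.061097 = -6.11%.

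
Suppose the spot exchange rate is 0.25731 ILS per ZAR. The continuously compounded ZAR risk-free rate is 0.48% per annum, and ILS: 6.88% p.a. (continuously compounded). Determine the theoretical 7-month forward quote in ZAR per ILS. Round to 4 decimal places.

3.7439

T = 7/12 years.
ILS growth factor: e^(0.0688×7/12) = 1.0409496.
ZAR accumulates by e^(0.0048×7/12) = 1.0028039.
So F = 0.25731 × 1.0409496 / 1.0028039 = 0.2670978 (ILS/ZAR).
Quoted the other way: 1/0.2670978 = 3.7439 ZAR per ILS.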